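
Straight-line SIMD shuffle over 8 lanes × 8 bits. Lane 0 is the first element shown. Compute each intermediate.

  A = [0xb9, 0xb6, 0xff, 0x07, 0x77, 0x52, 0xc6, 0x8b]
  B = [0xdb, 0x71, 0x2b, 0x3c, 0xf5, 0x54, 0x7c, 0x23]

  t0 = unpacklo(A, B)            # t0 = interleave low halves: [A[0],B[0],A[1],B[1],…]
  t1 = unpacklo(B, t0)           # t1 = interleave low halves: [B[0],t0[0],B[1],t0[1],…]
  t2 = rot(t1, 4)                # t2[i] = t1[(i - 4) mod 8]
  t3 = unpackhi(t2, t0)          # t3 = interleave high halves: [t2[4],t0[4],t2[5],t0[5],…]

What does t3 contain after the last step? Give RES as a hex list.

→ t0 |b9|db|b6|71|ff|2b|07|3c|
→ t1 |db|b9|71|db|2b|b6|3c|71|
→ t2 |2b|b6|3c|71|db|b9|71|db|
→ t3 |db|ff|b9|2b|71|07|db|3c|

RES = [0xdb, 0xff, 0xb9, 0x2b, 0x71, 0x07, 0xdb, 0x3c]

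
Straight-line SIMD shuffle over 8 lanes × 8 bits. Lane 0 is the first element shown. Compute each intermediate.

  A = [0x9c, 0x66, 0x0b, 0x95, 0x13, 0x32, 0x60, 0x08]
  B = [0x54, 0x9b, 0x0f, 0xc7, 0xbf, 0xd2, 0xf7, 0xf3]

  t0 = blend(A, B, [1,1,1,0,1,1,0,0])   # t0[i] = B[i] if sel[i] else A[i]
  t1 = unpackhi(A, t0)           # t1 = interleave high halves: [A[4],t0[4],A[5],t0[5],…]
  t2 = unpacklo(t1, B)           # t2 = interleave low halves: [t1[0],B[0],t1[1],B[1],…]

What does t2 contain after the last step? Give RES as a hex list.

  t0: 54 9b 0f 95 bf d2 60 08
  t1: 13 bf 32 d2 60 60 08 08
  t2: 13 54 bf 9b 32 0f d2 c7

RES = [0x13, 0x54, 0xbf, 0x9b, 0x32, 0x0f, 0xd2, 0xc7]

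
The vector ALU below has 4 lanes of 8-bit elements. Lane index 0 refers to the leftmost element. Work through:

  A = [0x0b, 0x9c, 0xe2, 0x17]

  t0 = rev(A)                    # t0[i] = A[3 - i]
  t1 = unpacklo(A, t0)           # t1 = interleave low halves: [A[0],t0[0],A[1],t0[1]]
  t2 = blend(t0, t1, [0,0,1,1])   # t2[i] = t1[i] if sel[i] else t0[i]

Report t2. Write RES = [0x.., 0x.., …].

→ t0 |17|e2|9c|0b|
→ t1 |0b|17|9c|e2|
→ t2 |17|e2|9c|e2|

RES = [ 0x17  0xe2  0x9c  0xe2 ]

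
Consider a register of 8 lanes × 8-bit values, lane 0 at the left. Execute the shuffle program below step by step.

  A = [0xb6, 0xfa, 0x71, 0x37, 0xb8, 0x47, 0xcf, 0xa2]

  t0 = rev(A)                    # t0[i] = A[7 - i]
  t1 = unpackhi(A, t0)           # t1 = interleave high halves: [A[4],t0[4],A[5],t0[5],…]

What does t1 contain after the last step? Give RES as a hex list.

  t0: a2 cf 47 b8 37 71 fa b6
  t1: b8 37 47 71 cf fa a2 b6

RES = [ 0xb8  0x37  0x47  0x71  0xcf  0xfa  0xa2  0xb6 ]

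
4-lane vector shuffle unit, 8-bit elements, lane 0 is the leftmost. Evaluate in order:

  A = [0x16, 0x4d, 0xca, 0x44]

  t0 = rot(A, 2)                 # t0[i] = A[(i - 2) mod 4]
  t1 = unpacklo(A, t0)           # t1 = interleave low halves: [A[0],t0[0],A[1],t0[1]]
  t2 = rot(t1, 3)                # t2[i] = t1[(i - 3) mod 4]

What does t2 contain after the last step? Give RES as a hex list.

t0 = [0xca, 0x44, 0x16, 0x4d]
t1 = [0x16, 0xca, 0x4d, 0x44]
t2 = [0xca, 0x4d, 0x44, 0x16]

RES = [0xca, 0x4d, 0x44, 0x16]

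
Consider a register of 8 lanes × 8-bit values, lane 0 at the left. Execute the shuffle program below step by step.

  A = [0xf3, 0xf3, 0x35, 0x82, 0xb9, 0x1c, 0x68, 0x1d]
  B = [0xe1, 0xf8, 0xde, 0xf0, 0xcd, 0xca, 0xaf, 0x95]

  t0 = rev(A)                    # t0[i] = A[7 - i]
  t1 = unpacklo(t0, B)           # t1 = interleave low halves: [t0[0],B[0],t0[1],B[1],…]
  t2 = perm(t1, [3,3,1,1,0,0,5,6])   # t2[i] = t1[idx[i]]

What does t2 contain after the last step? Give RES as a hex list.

→ t0 |1d|68|1c|b9|82|35|f3|f3|
→ t1 |1d|e1|68|f8|1c|de|b9|f0|
→ t2 |f8|f8|e1|e1|1d|1d|de|b9|

RES = [0xf8, 0xf8, 0xe1, 0xe1, 0x1d, 0x1d, 0xde, 0xb9]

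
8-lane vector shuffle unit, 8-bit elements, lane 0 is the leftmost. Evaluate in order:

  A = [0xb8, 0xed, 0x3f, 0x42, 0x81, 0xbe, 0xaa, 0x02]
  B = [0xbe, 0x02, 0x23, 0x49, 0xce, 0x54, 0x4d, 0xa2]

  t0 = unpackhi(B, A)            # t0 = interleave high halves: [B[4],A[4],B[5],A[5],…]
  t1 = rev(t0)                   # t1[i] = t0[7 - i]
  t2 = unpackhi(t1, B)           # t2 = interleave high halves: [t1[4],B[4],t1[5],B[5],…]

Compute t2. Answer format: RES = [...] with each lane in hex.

RES = [ 0xbe  0xce  0x54  0x54  0x81  0x4d  0xce  0xa2 ]

t0 = [0xce, 0x81, 0x54, 0xbe, 0x4d, 0xaa, 0xa2, 0x02]
t1 = [0x02, 0xa2, 0xaa, 0x4d, 0xbe, 0x54, 0x81, 0xce]
t2 = [0xbe, 0xce, 0x54, 0x54, 0x81, 0x4d, 0xce, 0xa2]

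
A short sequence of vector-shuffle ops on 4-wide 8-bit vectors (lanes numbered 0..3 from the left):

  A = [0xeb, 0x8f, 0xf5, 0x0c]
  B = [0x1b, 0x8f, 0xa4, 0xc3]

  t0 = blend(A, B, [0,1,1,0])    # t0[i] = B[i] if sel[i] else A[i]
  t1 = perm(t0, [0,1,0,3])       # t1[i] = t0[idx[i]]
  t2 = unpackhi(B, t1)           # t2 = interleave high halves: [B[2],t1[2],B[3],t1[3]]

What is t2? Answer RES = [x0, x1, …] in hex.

RES = [0xa4, 0xeb, 0xc3, 0x0c]

→ t0 |eb|8f|a4|0c|
→ t1 |eb|8f|eb|0c|
→ t2 |a4|eb|c3|0c|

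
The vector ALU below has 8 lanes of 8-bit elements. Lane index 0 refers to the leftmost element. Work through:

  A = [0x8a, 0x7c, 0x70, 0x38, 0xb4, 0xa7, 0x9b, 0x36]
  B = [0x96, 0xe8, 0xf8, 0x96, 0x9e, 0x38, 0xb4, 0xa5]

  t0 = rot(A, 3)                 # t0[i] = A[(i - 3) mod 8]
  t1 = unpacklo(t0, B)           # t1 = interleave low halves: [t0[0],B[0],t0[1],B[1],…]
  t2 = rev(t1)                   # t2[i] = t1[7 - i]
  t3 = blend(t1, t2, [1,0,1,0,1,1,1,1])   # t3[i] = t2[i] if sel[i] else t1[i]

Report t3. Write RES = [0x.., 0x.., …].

RES = [0x96, 0x96, 0xf8, 0xe8, 0xe8, 0x9b, 0x96, 0xa7]

→ t0 |a7|9b|36|8a|7c|70|38|b4|
→ t1 |a7|96|9b|e8|36|f8|8a|96|
→ t2 |96|8a|f8|36|e8|9b|96|a7|
→ t3 |96|96|f8|e8|e8|9b|96|a7|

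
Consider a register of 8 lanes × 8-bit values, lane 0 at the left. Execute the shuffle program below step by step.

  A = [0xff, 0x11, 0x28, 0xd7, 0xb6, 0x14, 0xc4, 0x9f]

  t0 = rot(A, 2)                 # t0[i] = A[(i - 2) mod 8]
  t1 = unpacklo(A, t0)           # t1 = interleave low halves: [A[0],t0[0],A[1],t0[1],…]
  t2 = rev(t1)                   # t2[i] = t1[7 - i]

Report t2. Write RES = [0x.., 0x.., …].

RES = [0x11, 0xd7, 0xff, 0x28, 0x9f, 0x11, 0xc4, 0xff]

  t0: c4 9f ff 11 28 d7 b6 14
  t1: ff c4 11 9f 28 ff d7 11
  t2: 11 d7 ff 28 9f 11 c4 ff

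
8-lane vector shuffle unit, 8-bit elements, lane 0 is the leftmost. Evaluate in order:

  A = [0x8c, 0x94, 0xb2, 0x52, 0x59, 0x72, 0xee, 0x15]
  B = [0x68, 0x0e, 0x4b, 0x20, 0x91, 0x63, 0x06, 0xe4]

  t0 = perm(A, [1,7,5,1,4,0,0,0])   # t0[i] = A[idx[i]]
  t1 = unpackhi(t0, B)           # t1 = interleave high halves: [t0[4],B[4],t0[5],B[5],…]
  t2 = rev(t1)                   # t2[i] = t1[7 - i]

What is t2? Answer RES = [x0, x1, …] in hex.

  t0: 94 15 72 94 59 8c 8c 8c
  t1: 59 91 8c 63 8c 06 8c e4
  t2: e4 8c 06 8c 63 8c 91 59

RES = [ 0xe4  0x8c  0x06  0x8c  0x63  0x8c  0x91  0x59 ]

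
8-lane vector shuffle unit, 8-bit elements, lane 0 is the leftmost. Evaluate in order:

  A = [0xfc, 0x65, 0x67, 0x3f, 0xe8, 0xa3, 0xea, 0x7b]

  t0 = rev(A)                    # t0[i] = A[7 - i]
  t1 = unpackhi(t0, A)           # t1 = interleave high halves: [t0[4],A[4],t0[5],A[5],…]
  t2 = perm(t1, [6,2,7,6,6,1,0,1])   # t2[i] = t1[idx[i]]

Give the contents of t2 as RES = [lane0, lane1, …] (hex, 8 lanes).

t0 = [0x7b, 0xea, 0xa3, 0xe8, 0x3f, 0x67, 0x65, 0xfc]
t1 = [0x3f, 0xe8, 0x67, 0xa3, 0x65, 0xea, 0xfc, 0x7b]
t2 = [0xfc, 0x67, 0x7b, 0xfc, 0xfc, 0xe8, 0x3f, 0xe8]

RES = [0xfc, 0x67, 0x7b, 0xfc, 0xfc, 0xe8, 0x3f, 0xe8]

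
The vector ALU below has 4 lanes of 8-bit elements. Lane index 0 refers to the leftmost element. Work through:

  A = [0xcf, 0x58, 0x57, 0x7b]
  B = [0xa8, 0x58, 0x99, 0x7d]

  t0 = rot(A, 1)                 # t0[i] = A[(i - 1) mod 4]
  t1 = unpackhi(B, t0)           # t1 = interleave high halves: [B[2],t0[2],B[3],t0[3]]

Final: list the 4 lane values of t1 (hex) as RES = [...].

RES = [0x99, 0x58, 0x7d, 0x57]

→ t0 |7b|cf|58|57|
→ t1 |99|58|7d|57|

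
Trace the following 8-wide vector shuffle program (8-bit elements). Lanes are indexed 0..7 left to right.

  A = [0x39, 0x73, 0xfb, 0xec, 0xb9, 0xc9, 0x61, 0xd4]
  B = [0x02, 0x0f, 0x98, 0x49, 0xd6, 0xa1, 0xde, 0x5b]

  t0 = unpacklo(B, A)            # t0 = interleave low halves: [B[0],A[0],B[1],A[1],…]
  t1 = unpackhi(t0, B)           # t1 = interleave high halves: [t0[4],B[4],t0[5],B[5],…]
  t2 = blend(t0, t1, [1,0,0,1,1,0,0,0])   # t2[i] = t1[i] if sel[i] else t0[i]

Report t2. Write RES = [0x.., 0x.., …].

RES = [0x98, 0x39, 0x0f, 0xa1, 0x49, 0xfb, 0x49, 0xec]

t0 = [0x02, 0x39, 0x0f, 0x73, 0x98, 0xfb, 0x49, 0xec]
t1 = [0x98, 0xd6, 0xfb, 0xa1, 0x49, 0xde, 0xec, 0x5b]
t2 = [0x98, 0x39, 0x0f, 0xa1, 0x49, 0xfb, 0x49, 0xec]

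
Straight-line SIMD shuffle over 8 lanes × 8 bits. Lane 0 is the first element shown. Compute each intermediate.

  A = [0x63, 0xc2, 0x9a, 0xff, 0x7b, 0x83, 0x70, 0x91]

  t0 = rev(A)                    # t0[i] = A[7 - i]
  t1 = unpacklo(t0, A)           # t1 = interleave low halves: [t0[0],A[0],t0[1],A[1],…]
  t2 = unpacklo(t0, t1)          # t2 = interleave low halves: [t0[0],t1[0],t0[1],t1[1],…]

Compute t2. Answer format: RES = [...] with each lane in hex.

→ t0 |91|70|83|7b|ff|9a|c2|63|
→ t1 |91|63|70|c2|83|9a|7b|ff|
→ t2 |91|91|70|63|83|70|7b|c2|

RES = [ 0x91  0x91  0x70  0x63  0x83  0x70  0x7b  0xc2 ]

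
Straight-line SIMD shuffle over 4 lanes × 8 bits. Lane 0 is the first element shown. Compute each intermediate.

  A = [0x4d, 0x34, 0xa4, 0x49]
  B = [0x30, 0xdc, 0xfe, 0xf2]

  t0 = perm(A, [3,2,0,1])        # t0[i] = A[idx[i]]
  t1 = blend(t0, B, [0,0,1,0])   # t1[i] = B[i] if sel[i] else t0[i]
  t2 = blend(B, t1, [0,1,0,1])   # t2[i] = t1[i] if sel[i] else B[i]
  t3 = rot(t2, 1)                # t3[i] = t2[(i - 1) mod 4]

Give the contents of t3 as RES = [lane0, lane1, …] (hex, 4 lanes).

t0 = [0x49, 0xa4, 0x4d, 0x34]
t1 = [0x49, 0xa4, 0xfe, 0x34]
t2 = [0x30, 0xa4, 0xfe, 0x34]
t3 = [0x34, 0x30, 0xa4, 0xfe]

RES = [0x34, 0x30, 0xa4, 0xfe]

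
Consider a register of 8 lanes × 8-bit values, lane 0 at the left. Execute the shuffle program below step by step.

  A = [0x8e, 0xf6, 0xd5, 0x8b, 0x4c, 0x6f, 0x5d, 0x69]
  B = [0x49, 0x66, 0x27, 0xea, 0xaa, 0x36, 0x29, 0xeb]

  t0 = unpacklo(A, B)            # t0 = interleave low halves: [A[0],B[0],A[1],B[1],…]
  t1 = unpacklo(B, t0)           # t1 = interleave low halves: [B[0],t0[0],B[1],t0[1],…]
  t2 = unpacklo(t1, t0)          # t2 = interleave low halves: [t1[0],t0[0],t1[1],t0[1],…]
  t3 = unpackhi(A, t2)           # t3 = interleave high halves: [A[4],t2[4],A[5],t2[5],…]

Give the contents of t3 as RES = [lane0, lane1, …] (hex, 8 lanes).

→ t0 |8e|49|f6|66|d5|27|8b|ea|
→ t1 |49|8e|66|49|27|f6|ea|66|
→ t2 |49|8e|8e|49|66|f6|49|66|
→ t3 |4c|66|6f|f6|5d|49|69|66|

RES = [ 0x4c  0x66  0x6f  0xf6  0x5d  0x49  0x69  0x66 ]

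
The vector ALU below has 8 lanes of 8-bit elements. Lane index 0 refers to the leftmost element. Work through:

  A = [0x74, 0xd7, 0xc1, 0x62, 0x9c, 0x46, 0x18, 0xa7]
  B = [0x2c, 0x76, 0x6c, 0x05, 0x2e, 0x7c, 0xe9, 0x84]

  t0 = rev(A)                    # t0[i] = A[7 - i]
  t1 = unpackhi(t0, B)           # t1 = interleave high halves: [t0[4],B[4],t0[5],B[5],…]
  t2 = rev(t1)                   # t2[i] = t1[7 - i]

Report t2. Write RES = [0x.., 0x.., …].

RES = [ 0x84  0x74  0xe9  0xd7  0x7c  0xc1  0x2e  0x62 ]

  t0: a7 18 46 9c 62 c1 d7 74
  t1: 62 2e c1 7c d7 e9 74 84
  t2: 84 74 e9 d7 7c c1 2e 62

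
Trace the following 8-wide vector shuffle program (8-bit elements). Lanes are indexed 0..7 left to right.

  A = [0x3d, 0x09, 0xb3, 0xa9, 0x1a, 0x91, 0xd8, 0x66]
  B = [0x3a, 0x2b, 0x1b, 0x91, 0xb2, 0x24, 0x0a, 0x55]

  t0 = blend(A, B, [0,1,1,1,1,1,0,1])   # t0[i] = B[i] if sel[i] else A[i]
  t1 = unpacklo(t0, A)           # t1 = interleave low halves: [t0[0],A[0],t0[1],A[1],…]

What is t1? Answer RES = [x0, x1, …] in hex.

  t0: 3d 2b 1b 91 b2 24 d8 55
  t1: 3d 3d 2b 09 1b b3 91 a9

RES = [ 0x3d  0x3d  0x2b  0x09  0x1b  0xb3  0x91  0xa9 ]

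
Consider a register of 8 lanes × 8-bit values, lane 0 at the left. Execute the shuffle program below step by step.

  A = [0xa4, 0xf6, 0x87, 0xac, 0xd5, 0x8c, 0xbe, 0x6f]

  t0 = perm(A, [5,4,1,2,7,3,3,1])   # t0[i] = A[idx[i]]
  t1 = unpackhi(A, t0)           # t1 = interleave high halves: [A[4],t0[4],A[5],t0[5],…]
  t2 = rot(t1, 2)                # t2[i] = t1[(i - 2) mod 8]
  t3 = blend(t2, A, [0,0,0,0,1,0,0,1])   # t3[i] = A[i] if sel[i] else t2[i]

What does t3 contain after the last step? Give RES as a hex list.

RES = [0x6f, 0xf6, 0xd5, 0x6f, 0xd5, 0xac, 0xbe, 0x6f]

t0 = [0x8c, 0xd5, 0xf6, 0x87, 0x6f, 0xac, 0xac, 0xf6]
t1 = [0xd5, 0x6f, 0x8c, 0xac, 0xbe, 0xac, 0x6f, 0xf6]
t2 = [0x6f, 0xf6, 0xd5, 0x6f, 0x8c, 0xac, 0xbe, 0xac]
t3 = [0x6f, 0xf6, 0xd5, 0x6f, 0xd5, 0xac, 0xbe, 0x6f]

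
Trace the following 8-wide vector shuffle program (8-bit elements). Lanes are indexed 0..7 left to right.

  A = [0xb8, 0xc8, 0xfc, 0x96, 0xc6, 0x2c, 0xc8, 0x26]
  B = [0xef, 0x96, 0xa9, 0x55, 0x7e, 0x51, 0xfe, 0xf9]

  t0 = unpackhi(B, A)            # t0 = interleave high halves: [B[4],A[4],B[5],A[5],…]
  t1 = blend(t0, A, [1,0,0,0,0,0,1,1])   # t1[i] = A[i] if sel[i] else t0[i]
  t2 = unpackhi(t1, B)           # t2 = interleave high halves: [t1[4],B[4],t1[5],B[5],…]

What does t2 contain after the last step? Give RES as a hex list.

→ t0 |7e|c6|51|2c|fe|c8|f9|26|
→ t1 |b8|c6|51|2c|fe|c8|c8|26|
→ t2 |fe|7e|c8|51|c8|fe|26|f9|

RES = [0xfe, 0x7e, 0xc8, 0x51, 0xc8, 0xfe, 0x26, 0xf9]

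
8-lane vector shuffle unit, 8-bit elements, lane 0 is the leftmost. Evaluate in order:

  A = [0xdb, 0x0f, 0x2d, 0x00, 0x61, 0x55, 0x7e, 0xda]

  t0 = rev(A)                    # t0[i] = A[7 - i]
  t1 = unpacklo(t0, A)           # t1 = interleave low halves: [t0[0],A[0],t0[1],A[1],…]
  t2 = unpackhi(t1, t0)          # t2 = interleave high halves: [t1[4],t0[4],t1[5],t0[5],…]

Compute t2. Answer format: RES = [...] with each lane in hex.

RES = [0x55, 0x00, 0x2d, 0x2d, 0x61, 0x0f, 0x00, 0xdb]

→ t0 |da|7e|55|61|00|2d|0f|db|
→ t1 |da|db|7e|0f|55|2d|61|00|
→ t2 |55|00|2d|2d|61|0f|00|db|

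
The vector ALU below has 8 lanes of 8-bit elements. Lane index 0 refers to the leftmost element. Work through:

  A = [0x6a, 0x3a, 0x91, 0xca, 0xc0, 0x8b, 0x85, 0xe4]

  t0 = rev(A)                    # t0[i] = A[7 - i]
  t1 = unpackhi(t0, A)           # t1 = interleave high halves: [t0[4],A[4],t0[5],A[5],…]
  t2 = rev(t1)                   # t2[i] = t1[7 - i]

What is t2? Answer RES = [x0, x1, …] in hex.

  t0: e4 85 8b c0 ca 91 3a 6a
  t1: ca c0 91 8b 3a 85 6a e4
  t2: e4 6a 85 3a 8b 91 c0 ca

RES = [ 0xe4  0x6a  0x85  0x3a  0x8b  0x91  0xc0  0xca ]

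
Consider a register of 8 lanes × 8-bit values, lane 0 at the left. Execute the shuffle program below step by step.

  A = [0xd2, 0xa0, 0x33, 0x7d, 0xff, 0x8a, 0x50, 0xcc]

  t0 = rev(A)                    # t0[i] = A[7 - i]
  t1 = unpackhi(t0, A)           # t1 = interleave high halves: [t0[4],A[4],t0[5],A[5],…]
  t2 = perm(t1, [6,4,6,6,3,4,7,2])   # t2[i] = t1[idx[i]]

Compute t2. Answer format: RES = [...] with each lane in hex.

RES = [ 0xd2  0xa0  0xd2  0xd2  0x8a  0xa0  0xcc  0x33 ]

t0 = [0xcc, 0x50, 0x8a, 0xff, 0x7d, 0x33, 0xa0, 0xd2]
t1 = [0x7d, 0xff, 0x33, 0x8a, 0xa0, 0x50, 0xd2, 0xcc]
t2 = [0xd2, 0xa0, 0xd2, 0xd2, 0x8a, 0xa0, 0xcc, 0x33]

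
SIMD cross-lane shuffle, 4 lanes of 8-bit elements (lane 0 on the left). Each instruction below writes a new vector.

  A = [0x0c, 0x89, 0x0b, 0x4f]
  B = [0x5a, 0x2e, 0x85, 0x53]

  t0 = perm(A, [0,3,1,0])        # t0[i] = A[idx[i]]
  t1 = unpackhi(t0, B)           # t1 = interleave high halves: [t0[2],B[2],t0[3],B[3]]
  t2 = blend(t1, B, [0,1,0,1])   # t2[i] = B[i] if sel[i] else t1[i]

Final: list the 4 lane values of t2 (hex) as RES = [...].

RES = [0x89, 0x2e, 0x0c, 0x53]

→ t0 |0c|4f|89|0c|
→ t1 |89|85|0c|53|
→ t2 |89|2e|0c|53|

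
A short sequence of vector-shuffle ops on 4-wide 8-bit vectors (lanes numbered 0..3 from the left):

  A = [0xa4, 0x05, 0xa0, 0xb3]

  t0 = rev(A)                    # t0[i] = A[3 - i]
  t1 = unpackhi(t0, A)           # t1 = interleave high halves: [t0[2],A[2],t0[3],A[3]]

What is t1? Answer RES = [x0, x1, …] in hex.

  t0: b3 a0 05 a4
  t1: 05 a0 a4 b3

RES = [0x05, 0xa0, 0xa4, 0xb3]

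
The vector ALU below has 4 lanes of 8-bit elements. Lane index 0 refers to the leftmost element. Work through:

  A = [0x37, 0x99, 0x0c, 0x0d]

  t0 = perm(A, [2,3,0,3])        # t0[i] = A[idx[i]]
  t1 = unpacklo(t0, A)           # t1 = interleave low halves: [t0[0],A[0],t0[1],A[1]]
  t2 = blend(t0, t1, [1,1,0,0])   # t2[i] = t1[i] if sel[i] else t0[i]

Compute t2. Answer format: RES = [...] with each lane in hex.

RES = [0x0c, 0x37, 0x37, 0x0d]

  t0: 0c 0d 37 0d
  t1: 0c 37 0d 99
  t2: 0c 37 37 0d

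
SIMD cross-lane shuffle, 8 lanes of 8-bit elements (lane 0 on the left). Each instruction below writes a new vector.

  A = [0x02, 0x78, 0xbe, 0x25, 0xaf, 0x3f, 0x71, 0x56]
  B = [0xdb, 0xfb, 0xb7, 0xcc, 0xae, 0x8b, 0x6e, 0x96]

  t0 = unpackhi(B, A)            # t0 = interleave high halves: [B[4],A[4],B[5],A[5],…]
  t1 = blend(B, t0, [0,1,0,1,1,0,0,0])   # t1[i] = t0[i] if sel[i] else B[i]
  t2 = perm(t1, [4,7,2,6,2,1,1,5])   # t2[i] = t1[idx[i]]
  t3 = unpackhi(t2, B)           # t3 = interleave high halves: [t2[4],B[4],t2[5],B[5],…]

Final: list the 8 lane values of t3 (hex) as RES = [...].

RES = [0xb7, 0xae, 0xaf, 0x8b, 0xaf, 0x6e, 0x8b, 0x96]

  t0: ae af 8b 3f 6e 71 96 56
  t1: db af b7 3f 6e 8b 6e 96
  t2: 6e 96 b7 6e b7 af af 8b
  t3: b7 ae af 8b af 6e 8b 96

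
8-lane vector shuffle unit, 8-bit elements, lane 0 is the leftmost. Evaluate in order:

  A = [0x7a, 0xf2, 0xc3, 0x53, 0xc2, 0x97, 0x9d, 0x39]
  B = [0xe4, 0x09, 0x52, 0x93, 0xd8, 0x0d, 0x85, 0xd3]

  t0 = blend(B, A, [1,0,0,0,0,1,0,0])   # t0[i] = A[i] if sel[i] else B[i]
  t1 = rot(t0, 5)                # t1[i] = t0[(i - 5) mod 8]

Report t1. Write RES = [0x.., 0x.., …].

t0 = [0x7a, 0x09, 0x52, 0x93, 0xd8, 0x97, 0x85, 0xd3]
t1 = [0x93, 0xd8, 0x97, 0x85, 0xd3, 0x7a, 0x09, 0x52]

RES = [ 0x93  0xd8  0x97  0x85  0xd3  0x7a  0x09  0x52 ]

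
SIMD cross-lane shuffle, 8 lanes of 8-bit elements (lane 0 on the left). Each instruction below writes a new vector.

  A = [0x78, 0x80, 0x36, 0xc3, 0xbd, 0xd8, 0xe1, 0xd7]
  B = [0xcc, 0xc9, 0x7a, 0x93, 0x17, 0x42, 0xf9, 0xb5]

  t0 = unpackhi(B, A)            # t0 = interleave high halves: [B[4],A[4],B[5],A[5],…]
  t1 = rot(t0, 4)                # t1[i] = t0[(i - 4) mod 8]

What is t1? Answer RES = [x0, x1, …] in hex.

RES = [0xf9, 0xe1, 0xb5, 0xd7, 0x17, 0xbd, 0x42, 0xd8]

  t0: 17 bd 42 d8 f9 e1 b5 d7
  t1: f9 e1 b5 d7 17 bd 42 d8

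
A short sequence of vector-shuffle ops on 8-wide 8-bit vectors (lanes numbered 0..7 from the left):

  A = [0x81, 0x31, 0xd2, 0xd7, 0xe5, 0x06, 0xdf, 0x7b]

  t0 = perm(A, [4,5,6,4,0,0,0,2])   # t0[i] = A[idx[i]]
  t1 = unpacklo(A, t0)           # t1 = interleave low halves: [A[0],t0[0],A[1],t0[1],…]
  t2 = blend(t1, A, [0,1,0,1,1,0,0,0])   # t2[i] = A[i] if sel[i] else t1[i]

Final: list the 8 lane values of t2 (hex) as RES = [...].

RES = [ 0x81  0x31  0x31  0xd7  0xe5  0xdf  0xd7  0xe5 ]

t0 = [0xe5, 0x06, 0xdf, 0xe5, 0x81, 0x81, 0x81, 0xd2]
t1 = [0x81, 0xe5, 0x31, 0x06, 0xd2, 0xdf, 0xd7, 0xe5]
t2 = [0x81, 0x31, 0x31, 0xd7, 0xe5, 0xdf, 0xd7, 0xe5]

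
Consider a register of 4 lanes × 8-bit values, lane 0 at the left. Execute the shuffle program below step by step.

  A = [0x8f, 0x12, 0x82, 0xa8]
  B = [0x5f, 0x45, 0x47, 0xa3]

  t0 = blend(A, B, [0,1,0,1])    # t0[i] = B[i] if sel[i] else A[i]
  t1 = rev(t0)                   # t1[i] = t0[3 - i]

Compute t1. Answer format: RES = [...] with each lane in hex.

  t0: 8f 45 82 a3
  t1: a3 82 45 8f

RES = [0xa3, 0x82, 0x45, 0x8f]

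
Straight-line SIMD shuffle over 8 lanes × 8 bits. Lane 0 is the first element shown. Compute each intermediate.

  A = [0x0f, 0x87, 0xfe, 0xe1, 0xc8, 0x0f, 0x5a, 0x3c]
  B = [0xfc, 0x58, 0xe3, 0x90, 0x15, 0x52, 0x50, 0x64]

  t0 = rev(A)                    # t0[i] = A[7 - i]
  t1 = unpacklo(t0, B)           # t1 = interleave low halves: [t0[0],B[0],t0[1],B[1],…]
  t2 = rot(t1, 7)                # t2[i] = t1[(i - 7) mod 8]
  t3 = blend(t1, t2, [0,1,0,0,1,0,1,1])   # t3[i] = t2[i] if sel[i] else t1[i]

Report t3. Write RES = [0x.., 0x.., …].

t0 = [0x3c, 0x5a, 0x0f, 0xc8, 0xe1, 0xfe, 0x87, 0x0f]
t1 = [0x3c, 0xfc, 0x5a, 0x58, 0x0f, 0xe3, 0xc8, 0x90]
t2 = [0xfc, 0x5a, 0x58, 0x0f, 0xe3, 0xc8, 0x90, 0x3c]
t3 = [0x3c, 0x5a, 0x5a, 0x58, 0xe3, 0xe3, 0x90, 0x3c]

RES = [ 0x3c  0x5a  0x5a  0x58  0xe3  0xe3  0x90  0x3c ]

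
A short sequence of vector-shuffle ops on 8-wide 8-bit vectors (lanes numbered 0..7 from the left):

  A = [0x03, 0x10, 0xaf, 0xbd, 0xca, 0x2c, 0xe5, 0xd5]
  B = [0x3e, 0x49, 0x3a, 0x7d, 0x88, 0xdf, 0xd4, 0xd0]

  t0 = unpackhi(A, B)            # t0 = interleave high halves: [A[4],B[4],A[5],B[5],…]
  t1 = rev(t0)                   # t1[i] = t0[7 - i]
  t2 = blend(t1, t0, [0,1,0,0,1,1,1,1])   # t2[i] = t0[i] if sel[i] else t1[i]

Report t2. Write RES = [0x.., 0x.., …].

  t0: ca 88 2c df e5 d4 d5 d0
  t1: d0 d5 d4 e5 df 2c 88 ca
  t2: d0 88 d4 e5 e5 d4 d5 d0

RES = [ 0xd0  0x88  0xd4  0xe5  0xe5  0xd4  0xd5  0xd0 ]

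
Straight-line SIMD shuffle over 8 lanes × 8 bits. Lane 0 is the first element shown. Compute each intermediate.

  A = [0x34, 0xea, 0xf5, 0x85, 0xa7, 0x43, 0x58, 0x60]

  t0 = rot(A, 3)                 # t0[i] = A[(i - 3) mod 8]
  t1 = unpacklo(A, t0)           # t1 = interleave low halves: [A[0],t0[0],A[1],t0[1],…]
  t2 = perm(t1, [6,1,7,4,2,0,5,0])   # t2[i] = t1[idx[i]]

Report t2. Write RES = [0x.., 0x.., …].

  t0: 43 58 60 34 ea f5 85 a7
  t1: 34 43 ea 58 f5 60 85 34
  t2: 85 43 34 f5 ea 34 60 34

RES = [0x85, 0x43, 0x34, 0xf5, 0xea, 0x34, 0x60, 0x34]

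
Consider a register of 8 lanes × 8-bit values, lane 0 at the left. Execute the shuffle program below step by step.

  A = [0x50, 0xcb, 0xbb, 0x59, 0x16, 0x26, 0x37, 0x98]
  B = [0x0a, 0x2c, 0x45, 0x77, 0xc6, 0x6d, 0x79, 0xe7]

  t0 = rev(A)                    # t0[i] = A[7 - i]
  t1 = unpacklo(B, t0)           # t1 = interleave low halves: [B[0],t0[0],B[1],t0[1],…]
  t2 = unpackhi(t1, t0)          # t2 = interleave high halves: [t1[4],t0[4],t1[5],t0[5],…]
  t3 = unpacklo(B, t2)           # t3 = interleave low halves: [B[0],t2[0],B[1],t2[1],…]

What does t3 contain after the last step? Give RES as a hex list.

  t0: 98 37 26 16 59 bb cb 50
  t1: 0a 98 2c 37 45 26 77 16
  t2: 45 59 26 bb 77 cb 16 50
  t3: 0a 45 2c 59 45 26 77 bb

RES = [ 0x0a  0x45  0x2c  0x59  0x45  0x26  0x77  0xbb ]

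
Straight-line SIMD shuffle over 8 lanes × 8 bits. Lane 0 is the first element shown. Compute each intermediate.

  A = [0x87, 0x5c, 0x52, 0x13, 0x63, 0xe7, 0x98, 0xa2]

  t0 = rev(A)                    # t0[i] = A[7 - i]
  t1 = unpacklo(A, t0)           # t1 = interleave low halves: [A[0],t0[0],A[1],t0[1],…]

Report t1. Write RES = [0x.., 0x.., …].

RES = [0x87, 0xa2, 0x5c, 0x98, 0x52, 0xe7, 0x13, 0x63]

→ t0 |a2|98|e7|63|13|52|5c|87|
→ t1 |87|a2|5c|98|52|e7|13|63|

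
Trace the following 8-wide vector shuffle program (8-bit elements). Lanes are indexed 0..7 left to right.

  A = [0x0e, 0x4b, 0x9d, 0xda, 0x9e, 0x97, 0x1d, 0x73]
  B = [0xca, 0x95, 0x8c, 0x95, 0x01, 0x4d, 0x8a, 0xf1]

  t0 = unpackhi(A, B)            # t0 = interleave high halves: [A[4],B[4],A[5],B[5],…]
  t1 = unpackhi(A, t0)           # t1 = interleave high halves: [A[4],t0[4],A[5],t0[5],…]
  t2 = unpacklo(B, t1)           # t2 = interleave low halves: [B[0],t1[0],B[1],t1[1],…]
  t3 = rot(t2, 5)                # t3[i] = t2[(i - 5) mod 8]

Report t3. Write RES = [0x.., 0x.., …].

RES = [0x1d, 0x8c, 0x97, 0x95, 0x8a, 0xca, 0x9e, 0x95]

t0 = [0x9e, 0x01, 0x97, 0x4d, 0x1d, 0x8a, 0x73, 0xf1]
t1 = [0x9e, 0x1d, 0x97, 0x8a, 0x1d, 0x73, 0x73, 0xf1]
t2 = [0xca, 0x9e, 0x95, 0x1d, 0x8c, 0x97, 0x95, 0x8a]
t3 = [0x1d, 0x8c, 0x97, 0x95, 0x8a, 0xca, 0x9e, 0x95]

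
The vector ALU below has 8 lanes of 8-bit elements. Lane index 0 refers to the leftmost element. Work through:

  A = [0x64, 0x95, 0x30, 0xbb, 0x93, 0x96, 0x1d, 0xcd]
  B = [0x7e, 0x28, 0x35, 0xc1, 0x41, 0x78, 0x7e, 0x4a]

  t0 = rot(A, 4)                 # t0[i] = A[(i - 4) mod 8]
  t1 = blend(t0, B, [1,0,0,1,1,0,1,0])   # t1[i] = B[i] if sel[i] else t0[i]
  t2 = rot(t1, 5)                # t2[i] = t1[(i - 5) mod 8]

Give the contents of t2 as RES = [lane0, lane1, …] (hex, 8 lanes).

RES = [0xc1, 0x41, 0x95, 0x7e, 0xbb, 0x7e, 0x96, 0x1d]

t0 = [0x93, 0x96, 0x1d, 0xcd, 0x64, 0x95, 0x30, 0xbb]
t1 = [0x7e, 0x96, 0x1d, 0xc1, 0x41, 0x95, 0x7e, 0xbb]
t2 = [0xc1, 0x41, 0x95, 0x7e, 0xbb, 0x7e, 0x96, 0x1d]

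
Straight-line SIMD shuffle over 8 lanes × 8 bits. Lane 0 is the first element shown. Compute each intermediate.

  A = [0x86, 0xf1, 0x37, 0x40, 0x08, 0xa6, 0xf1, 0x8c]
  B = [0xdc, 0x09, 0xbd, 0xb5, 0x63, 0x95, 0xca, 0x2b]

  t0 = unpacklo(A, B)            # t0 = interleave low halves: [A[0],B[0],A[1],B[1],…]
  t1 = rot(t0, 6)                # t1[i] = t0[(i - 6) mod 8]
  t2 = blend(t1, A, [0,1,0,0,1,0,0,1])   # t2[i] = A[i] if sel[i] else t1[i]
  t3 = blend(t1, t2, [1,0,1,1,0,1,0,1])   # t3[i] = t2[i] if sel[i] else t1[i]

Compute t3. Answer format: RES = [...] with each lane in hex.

RES = [ 0xf1  0x09  0x37  0xbd  0x40  0xb5  0x86  0x8c ]

  t0: 86 dc f1 09 37 bd 40 b5
  t1: f1 09 37 bd 40 b5 86 dc
  t2: f1 f1 37 bd 08 b5 86 8c
  t3: f1 09 37 bd 40 b5 86 8c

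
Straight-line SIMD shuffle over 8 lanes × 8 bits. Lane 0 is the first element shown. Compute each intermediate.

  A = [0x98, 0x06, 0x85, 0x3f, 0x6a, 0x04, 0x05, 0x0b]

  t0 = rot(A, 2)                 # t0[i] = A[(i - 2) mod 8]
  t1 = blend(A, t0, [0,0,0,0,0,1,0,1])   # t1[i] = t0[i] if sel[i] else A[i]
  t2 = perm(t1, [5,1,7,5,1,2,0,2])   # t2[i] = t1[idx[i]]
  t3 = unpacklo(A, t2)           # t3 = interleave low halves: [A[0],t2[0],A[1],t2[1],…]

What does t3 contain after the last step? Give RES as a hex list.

  t0: 05 0b 98 06 85 3f 6a 04
  t1: 98 06 85 3f 6a 3f 05 04
  t2: 3f 06 04 3f 06 85 98 85
  t3: 98 3f 06 06 85 04 3f 3f

RES = [ 0x98  0x3f  0x06  0x06  0x85  0x04  0x3f  0x3f ]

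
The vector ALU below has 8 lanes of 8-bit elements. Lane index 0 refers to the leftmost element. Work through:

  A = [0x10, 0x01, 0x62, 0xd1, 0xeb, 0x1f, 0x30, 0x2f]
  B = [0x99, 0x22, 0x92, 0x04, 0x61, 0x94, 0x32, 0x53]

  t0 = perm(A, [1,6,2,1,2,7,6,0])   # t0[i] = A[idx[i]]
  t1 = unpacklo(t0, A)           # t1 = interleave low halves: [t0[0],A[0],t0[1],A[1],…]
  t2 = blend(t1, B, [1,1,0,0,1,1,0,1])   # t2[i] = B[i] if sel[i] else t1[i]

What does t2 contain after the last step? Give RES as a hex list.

  t0: 01 30 62 01 62 2f 30 10
  t1: 01 10 30 01 62 62 01 d1
  t2: 99 22 30 01 61 94 01 53

RES = [0x99, 0x22, 0x30, 0x01, 0x61, 0x94, 0x01, 0x53]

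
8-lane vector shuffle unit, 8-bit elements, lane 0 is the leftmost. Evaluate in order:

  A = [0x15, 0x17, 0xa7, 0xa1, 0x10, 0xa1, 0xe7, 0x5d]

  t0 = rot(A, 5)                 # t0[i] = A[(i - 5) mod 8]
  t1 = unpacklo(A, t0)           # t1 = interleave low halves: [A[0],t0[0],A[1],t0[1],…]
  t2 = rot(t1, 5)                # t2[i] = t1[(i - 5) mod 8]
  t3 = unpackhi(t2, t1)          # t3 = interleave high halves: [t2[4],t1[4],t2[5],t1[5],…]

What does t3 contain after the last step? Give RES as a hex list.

  t0: a1 10 a1 e7 5d 15 17 a7
  t1: 15 a1 17 10 a7 a1 a1 e7
  t2: 10 a7 a1 a1 e7 15 a1 17
  t3: e7 a7 15 a1 a1 a1 17 e7

RES = [0xe7, 0xa7, 0x15, 0xa1, 0xa1, 0xa1, 0x17, 0xe7]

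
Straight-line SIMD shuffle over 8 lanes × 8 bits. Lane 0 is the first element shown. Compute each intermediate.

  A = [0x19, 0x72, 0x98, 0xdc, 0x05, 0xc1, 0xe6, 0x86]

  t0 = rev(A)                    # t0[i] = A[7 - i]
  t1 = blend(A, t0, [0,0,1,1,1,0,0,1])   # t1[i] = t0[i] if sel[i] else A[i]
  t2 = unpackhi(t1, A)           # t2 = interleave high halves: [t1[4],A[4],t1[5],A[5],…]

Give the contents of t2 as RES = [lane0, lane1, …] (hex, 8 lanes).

t0 = [0x86, 0xe6, 0xc1, 0x05, 0xdc, 0x98, 0x72, 0x19]
t1 = [0x19, 0x72, 0xc1, 0x05, 0xdc, 0xc1, 0xe6, 0x19]
t2 = [0xdc, 0x05, 0xc1, 0xc1, 0xe6, 0xe6, 0x19, 0x86]

RES = [ 0xdc  0x05  0xc1  0xc1  0xe6  0xe6  0x19  0x86 ]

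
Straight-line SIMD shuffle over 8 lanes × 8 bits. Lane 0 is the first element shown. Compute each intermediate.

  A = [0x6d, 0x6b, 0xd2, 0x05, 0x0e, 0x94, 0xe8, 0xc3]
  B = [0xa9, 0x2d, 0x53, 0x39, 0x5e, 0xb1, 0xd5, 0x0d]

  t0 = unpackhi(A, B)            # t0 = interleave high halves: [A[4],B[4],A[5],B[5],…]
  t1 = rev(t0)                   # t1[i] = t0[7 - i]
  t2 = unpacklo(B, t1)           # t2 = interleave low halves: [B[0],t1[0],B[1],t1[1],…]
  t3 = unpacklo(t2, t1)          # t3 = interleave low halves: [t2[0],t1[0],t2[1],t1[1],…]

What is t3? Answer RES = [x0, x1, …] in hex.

t0 = [0x0e, 0x5e, 0x94, 0xb1, 0xe8, 0xd5, 0xc3, 0x0d]
t1 = [0x0d, 0xc3, 0xd5, 0xe8, 0xb1, 0x94, 0x5e, 0x0e]
t2 = [0xa9, 0x0d, 0x2d, 0xc3, 0x53, 0xd5, 0x39, 0xe8]
t3 = [0xa9, 0x0d, 0x0d, 0xc3, 0x2d, 0xd5, 0xc3, 0xe8]

RES = [0xa9, 0x0d, 0x0d, 0xc3, 0x2d, 0xd5, 0xc3, 0xe8]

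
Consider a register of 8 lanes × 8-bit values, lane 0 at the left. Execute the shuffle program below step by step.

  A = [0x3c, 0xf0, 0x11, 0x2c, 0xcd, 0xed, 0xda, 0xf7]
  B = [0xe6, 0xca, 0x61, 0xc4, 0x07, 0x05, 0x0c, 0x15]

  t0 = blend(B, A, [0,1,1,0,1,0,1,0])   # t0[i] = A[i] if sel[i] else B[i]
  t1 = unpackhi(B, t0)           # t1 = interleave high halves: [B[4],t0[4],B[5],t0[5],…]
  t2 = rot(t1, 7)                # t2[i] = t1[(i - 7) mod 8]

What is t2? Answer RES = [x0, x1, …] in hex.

RES = [ 0xcd  0x05  0x05  0x0c  0xda  0x15  0x15  0x07 ]

t0 = [0xe6, 0xf0, 0x11, 0xc4, 0xcd, 0x05, 0xda, 0x15]
t1 = [0x07, 0xcd, 0x05, 0x05, 0x0c, 0xda, 0x15, 0x15]
t2 = [0xcd, 0x05, 0x05, 0x0c, 0xda, 0x15, 0x15, 0x07]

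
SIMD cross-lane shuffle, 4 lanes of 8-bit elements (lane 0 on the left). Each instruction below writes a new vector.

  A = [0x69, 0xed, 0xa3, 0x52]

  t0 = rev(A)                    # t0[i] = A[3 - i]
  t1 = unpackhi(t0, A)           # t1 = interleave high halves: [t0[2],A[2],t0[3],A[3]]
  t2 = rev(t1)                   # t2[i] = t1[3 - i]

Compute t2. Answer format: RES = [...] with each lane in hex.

  t0: 52 a3 ed 69
  t1: ed a3 69 52
  t2: 52 69 a3 ed

RES = [ 0x52  0x69  0xa3  0xed ]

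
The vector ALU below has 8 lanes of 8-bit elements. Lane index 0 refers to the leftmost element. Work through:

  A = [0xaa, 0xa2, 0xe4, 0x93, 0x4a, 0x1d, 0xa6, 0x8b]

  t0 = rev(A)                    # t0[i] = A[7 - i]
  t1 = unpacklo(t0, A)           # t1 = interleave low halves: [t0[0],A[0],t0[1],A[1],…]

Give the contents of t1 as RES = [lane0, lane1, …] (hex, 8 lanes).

RES = [0x8b, 0xaa, 0xa6, 0xa2, 0x1d, 0xe4, 0x4a, 0x93]

  t0: 8b a6 1d 4a 93 e4 a2 aa
  t1: 8b aa a6 a2 1d e4 4a 93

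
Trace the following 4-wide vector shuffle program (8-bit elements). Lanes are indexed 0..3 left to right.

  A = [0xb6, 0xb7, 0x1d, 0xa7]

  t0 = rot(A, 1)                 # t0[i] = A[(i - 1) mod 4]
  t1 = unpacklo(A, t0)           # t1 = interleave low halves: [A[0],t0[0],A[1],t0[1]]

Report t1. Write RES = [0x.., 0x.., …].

  t0: a7 b6 b7 1d
  t1: b6 a7 b7 b6

RES = [ 0xb6  0xa7  0xb7  0xb6 ]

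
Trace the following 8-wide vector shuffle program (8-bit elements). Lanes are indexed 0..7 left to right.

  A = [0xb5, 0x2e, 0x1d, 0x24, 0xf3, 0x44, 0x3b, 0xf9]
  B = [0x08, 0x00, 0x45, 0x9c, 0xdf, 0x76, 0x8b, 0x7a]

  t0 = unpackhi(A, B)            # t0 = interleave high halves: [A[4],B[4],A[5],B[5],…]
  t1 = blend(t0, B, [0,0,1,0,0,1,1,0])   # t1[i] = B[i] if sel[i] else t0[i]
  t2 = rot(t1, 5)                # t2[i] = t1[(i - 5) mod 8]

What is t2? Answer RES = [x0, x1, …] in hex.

RES = [ 0x76  0x3b  0x76  0x8b  0x7a  0xf3  0xdf  0x45 ]

  t0: f3 df 44 76 3b 8b f9 7a
  t1: f3 df 45 76 3b 76 8b 7a
  t2: 76 3b 76 8b 7a f3 df 45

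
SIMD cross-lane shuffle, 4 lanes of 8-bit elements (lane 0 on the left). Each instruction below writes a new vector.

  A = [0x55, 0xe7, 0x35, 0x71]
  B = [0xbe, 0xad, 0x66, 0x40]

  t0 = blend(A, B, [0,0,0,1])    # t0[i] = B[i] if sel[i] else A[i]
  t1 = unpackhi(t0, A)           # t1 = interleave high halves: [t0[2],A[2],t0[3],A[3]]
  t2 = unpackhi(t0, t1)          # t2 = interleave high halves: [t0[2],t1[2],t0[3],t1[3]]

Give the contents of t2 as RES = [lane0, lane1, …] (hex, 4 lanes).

RES = [ 0x35  0x40  0x40  0x71 ]

→ t0 |55|e7|35|40|
→ t1 |35|35|40|71|
→ t2 |35|40|40|71|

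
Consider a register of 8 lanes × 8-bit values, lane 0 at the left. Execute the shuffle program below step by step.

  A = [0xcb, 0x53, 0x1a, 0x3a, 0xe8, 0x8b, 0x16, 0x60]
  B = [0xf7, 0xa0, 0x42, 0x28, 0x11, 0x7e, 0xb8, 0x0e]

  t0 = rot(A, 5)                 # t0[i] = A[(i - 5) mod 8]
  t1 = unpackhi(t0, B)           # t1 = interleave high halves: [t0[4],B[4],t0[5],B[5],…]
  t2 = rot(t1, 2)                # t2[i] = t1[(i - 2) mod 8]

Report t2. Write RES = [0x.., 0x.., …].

t0 = [0x3a, 0xe8, 0x8b, 0x16, 0x60, 0xcb, 0x53, 0x1a]
t1 = [0x60, 0x11, 0xcb, 0x7e, 0x53, 0xb8, 0x1a, 0x0e]
t2 = [0x1a, 0x0e, 0x60, 0x11, 0xcb, 0x7e, 0x53, 0xb8]

RES = [0x1a, 0x0e, 0x60, 0x11, 0xcb, 0x7e, 0x53, 0xb8]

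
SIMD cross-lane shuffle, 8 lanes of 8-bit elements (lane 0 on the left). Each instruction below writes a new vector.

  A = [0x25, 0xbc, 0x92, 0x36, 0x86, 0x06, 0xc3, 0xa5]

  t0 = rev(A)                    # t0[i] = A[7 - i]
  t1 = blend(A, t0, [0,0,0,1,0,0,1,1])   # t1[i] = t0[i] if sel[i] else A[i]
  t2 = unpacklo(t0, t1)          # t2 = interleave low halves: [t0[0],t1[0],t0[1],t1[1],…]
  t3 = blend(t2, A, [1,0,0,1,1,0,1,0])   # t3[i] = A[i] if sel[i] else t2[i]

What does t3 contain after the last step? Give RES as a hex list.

t0 = [0xa5, 0xc3, 0x06, 0x86, 0x36, 0x92, 0xbc, 0x25]
t1 = [0x25, 0xbc, 0x92, 0x86, 0x86, 0x06, 0xbc, 0x25]
t2 = [0xa5, 0x25, 0xc3, 0xbc, 0x06, 0x92, 0x86, 0x86]
t3 = [0x25, 0x25, 0xc3, 0x36, 0x86, 0x92, 0xc3, 0x86]

RES = [ 0x25  0x25  0xc3  0x36  0x86  0x92  0xc3  0x86 ]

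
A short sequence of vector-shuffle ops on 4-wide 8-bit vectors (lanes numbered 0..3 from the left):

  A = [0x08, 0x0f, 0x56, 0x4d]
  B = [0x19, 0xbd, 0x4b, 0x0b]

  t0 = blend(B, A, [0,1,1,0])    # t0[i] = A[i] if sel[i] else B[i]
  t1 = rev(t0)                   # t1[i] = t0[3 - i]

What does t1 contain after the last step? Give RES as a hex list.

→ t0 |19|0f|56|0b|
→ t1 |0b|56|0f|19|

RES = [0x0b, 0x56, 0x0f, 0x19]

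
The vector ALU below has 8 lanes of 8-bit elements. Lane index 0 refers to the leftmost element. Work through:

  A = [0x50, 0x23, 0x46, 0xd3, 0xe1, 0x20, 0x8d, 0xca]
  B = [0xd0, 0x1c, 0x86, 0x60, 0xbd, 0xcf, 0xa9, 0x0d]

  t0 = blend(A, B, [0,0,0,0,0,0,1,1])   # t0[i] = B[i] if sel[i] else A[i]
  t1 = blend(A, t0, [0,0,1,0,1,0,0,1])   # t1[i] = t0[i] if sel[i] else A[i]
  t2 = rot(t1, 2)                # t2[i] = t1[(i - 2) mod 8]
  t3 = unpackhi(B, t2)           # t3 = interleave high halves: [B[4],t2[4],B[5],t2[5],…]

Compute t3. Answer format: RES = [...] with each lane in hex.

RES = [ 0xbd  0x46  0xcf  0xd3  0xa9  0xe1  0x0d  0x20 ]

→ t0 |50|23|46|d3|e1|20|a9|0d|
→ t1 |50|23|46|d3|e1|20|8d|0d|
→ t2 |8d|0d|50|23|46|d3|e1|20|
→ t3 |bd|46|cf|d3|a9|e1|0d|20|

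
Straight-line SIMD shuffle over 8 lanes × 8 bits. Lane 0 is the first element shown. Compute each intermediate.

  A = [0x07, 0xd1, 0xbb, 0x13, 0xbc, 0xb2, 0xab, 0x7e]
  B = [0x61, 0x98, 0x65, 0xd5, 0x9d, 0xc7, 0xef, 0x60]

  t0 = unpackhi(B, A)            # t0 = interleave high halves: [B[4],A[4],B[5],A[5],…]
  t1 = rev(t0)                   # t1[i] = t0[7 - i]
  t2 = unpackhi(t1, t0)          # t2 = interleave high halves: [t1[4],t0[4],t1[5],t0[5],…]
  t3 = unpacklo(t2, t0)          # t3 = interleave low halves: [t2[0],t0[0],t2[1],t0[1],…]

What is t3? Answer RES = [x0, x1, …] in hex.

RES = [ 0xb2  0x9d  0xef  0xbc  0xc7  0xc7  0xab  0xb2 ]

→ t0 |9d|bc|c7|b2|ef|ab|60|7e|
→ t1 |7e|60|ab|ef|b2|c7|bc|9d|
→ t2 |b2|ef|c7|ab|bc|60|9d|7e|
→ t3 |b2|9d|ef|bc|c7|c7|ab|b2|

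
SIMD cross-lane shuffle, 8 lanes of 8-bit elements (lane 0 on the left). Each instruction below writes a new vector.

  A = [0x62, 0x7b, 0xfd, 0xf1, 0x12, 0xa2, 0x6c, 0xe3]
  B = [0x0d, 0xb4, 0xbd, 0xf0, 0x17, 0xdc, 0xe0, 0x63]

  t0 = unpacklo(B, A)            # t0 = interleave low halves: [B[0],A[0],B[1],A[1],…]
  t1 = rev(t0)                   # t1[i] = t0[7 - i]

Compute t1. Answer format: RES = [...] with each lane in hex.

RES = [ 0xf1  0xf0  0xfd  0xbd  0x7b  0xb4  0x62  0x0d ]

  t0: 0d 62 b4 7b bd fd f0 f1
  t1: f1 f0 fd bd 7b b4 62 0d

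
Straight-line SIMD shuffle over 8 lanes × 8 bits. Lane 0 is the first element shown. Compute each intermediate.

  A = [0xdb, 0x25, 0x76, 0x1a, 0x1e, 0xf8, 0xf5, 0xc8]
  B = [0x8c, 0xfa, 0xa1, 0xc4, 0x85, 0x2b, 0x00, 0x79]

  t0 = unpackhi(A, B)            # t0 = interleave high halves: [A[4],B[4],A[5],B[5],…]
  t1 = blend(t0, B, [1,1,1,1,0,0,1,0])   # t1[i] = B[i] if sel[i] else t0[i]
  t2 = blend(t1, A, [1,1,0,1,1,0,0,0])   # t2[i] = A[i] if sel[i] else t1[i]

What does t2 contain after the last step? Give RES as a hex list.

RES = [ 0xdb  0x25  0xa1  0x1a  0x1e  0x00  0x00  0x79 ]

t0 = [0x1e, 0x85, 0xf8, 0x2b, 0xf5, 0x00, 0xc8, 0x79]
t1 = [0x8c, 0xfa, 0xa1, 0xc4, 0xf5, 0x00, 0x00, 0x79]
t2 = [0xdb, 0x25, 0xa1, 0x1a, 0x1e, 0x00, 0x00, 0x79]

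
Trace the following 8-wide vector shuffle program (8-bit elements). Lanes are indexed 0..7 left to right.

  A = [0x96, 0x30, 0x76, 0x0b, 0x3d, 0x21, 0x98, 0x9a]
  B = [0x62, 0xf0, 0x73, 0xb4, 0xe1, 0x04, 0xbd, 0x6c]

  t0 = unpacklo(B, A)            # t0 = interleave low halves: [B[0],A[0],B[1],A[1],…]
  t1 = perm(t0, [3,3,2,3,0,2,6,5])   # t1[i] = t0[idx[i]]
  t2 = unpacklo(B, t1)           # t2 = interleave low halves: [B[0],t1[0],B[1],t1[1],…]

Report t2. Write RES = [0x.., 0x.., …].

→ t0 |62|96|f0|30|73|76|b4|0b|
→ t1 |30|30|f0|30|62|f0|b4|76|
→ t2 |62|30|f0|30|73|f0|b4|30|

RES = [ 0x62  0x30  0xf0  0x30  0x73  0xf0  0xb4  0x30 ]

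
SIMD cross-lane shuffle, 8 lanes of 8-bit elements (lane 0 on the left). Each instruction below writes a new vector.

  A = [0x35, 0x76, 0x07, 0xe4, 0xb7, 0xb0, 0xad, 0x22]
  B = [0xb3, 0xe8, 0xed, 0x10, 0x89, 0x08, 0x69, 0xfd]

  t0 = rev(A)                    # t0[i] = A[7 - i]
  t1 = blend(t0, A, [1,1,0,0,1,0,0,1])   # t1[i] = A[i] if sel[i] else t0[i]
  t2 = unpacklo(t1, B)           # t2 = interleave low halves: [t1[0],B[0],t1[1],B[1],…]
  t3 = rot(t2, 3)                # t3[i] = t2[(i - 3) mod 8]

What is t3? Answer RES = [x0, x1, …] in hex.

RES = [ 0xed  0xb7  0x10  0x35  0xb3  0x76  0xe8  0xb0 ]

  t0: 22 ad b0 b7 e4 07 76 35
  t1: 35 76 b0 b7 b7 07 76 22
  t2: 35 b3 76 e8 b0 ed b7 10
  t3: ed b7 10 35 b3 76 e8 b0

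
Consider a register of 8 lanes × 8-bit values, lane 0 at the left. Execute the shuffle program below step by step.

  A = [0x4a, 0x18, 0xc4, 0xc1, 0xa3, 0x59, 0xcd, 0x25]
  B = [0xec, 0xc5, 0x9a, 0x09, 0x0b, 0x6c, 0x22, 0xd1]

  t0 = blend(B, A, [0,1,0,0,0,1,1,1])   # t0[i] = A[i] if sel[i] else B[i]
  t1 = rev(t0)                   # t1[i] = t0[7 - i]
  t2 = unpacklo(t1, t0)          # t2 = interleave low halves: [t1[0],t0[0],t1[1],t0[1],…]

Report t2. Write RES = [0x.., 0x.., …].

RES = [ 0x25  0xec  0xcd  0x18  0x59  0x9a  0x0b  0x09 ]

  t0: ec 18 9a 09 0b 59 cd 25
  t1: 25 cd 59 0b 09 9a 18 ec
  t2: 25 ec cd 18 59 9a 0b 09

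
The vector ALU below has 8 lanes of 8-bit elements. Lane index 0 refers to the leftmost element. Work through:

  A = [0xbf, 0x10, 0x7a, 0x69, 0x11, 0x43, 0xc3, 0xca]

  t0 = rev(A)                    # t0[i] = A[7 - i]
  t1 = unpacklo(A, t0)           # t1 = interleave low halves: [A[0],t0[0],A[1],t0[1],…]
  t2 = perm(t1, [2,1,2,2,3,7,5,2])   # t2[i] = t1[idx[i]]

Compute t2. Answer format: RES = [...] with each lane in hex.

RES = [0x10, 0xca, 0x10, 0x10, 0xc3, 0x11, 0x43, 0x10]

t0 = [0xca, 0xc3, 0x43, 0x11, 0x69, 0x7a, 0x10, 0xbf]
t1 = [0xbf, 0xca, 0x10, 0xc3, 0x7a, 0x43, 0x69, 0x11]
t2 = [0x10, 0xca, 0x10, 0x10, 0xc3, 0x11, 0x43, 0x10]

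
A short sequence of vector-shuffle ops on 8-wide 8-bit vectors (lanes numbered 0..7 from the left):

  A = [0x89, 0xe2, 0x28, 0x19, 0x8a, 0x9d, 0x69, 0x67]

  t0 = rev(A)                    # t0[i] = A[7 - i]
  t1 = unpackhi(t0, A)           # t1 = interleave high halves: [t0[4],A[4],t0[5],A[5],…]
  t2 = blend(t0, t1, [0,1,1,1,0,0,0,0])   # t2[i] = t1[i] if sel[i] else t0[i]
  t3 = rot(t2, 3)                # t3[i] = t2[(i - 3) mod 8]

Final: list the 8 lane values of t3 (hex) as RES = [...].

  t0: 67 69 9d 8a 19 28 e2 89
  t1: 19 8a 28 9d e2 69 89 67
  t2: 67 8a 28 9d 19 28 e2 89
  t3: 28 e2 89 67 8a 28 9d 19

RES = [0x28, 0xe2, 0x89, 0x67, 0x8a, 0x28, 0x9d, 0x19]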